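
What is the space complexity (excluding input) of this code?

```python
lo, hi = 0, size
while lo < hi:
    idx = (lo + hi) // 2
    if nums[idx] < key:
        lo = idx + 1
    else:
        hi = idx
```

Space complexity: O(1).
Only a constant amount of auxiliary storage is used; nothing grows with n.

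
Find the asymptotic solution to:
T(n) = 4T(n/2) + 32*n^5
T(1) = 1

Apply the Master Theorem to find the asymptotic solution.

a=4, b=2, f(n)=32*n^5. log_2(4) = 2 < 5. Case 3: T(n) = O(n^5).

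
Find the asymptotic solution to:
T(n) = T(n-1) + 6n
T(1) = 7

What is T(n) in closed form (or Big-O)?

Unrolling: T(n) = 7 + 6*(2 + 3 + ... + n) = 7 + 6*(n(n+1)/2 - 1) = O(n^2).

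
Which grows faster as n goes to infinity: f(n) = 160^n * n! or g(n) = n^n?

f(n) = 160^n * n! grows faster: by Stirling n! ~ sqrt(2 pi n)(n/e)^n, so 160^n n! / n^n ~ (160/e)^n sqrt(2 pi n) -> infinity since 160/e > 1.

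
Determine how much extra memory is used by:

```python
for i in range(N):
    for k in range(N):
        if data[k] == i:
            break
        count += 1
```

Space complexity: O(1).
Only a constant amount of auxiliary storage is used; nothing grows with n.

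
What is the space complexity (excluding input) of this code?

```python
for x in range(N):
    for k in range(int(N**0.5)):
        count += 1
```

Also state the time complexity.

Space complexity: O(1).
Only a constant amount of auxiliary storage is used; nothing grows with n.
Time complexity: O(n * sqrt(n)).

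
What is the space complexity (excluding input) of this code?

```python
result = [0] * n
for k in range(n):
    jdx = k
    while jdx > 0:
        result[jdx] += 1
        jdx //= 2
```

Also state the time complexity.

Space complexity: O(n).
Auxiliary storage grows linearly with the input size n in the worst case.
Time complexity: O(n log n).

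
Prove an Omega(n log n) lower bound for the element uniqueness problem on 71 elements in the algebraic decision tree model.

In the algebraic decision tree model, element uniqueness on 71 elements is equivalent to determining which cell of an arrangement of C(71,2) = 2485 hyperplanes x_i = x_j contains the input point. Ben-Or's theorem shows this requires Omega(n log n).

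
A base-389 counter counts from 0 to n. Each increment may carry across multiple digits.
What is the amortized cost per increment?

Digit at position i changes every 389^i increments. Total digit changes over n increments: n * 389/(389-1) = O(n). Amortized: O(1).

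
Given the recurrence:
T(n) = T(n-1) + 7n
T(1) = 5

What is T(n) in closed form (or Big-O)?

Unrolling: T(n) = 5 + 7*(2 + 3 + ... + n) = 5 + 7*(n(n+1)/2 - 1) = O(n^2).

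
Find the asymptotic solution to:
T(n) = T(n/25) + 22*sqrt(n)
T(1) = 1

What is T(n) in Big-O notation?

Each level contributes sqrt(n/25^k). Geometric series with ratio 1/sqrt(25) < 1 sums to O(sqrt(n)).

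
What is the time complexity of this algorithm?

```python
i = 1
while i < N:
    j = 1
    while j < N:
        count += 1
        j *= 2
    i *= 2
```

Time complexity: O(log^2 n).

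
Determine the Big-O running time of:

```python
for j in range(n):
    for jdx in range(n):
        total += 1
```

Time complexity: O(n^2).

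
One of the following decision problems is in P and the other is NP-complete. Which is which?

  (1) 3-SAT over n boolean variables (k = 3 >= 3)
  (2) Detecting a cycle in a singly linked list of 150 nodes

(1) is NP-complete: 3-SAT is NP-complete (Cook-Levin); k-SAT for k>=3 reduces from 3-SAT.
(2) is P: Floyd's tortoise-and-hare runs in O(n) time, O(1) space.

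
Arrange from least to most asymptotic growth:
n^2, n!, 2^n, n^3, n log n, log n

Ordered by growth rate: log n < n log n < n^2 < n^3 < 2^n < n!.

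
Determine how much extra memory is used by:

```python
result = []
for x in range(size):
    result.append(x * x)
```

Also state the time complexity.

Space complexity: O(n).
Auxiliary storage grows linearly with the input size n in the worst case.
Time complexity: O(n).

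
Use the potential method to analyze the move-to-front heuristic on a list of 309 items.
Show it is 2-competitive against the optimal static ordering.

Let Phi = number of inversions between the MTF list and the optimal static list (0 <= Phi <= C(309,2)). Accessing an element at MTF position k and optimal position j: the move-to-front destroys all k-1 inversions in front of it that are not in front in optimal (>= k-j of them) and creates at most j-1 new ones. Amortized cost <= k + (j-1) - (k-j) = 2j - 1 <= 2 * optimal cost.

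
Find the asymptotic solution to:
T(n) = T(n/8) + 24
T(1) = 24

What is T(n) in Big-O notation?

Each step divides n by 8 and adds 24. After log_8(n) steps, T(n) = O(log n).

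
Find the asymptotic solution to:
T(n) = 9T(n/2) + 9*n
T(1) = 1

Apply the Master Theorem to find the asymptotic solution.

a=9, b=2, f(n)=9*n. log_2(9) = 3.17. Case 1 of Master Theorem: T(n) = O(n^3.17).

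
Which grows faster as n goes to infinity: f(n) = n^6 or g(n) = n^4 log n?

f(n) = n^6 grows faster: n^6 / (n^4 log n) = n^2/log n -> infinity.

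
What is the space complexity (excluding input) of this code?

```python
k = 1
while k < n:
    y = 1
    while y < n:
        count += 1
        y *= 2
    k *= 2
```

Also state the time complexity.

Space complexity: O(1).
Only a constant amount of auxiliary storage is used; nothing grows with n.
Time complexity: O(log^2 n).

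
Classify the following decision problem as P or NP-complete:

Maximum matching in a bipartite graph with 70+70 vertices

This problem is in P: Hopcroft-Karp runs in O(E sqrt(V)).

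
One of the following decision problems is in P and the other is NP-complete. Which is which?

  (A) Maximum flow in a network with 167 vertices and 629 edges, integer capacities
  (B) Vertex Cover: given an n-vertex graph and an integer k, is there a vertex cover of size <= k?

(A) is P: Edmonds-Karp / push-relabel run in polynomial time.
(B) is NP-complete: one of Karp's 21 NP-complete problems (with k part of the input; for any fixed constant k it is in P).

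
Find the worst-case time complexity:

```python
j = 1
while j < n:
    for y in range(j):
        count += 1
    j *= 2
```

Time complexity: O(n).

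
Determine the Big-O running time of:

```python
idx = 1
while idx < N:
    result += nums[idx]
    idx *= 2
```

Time complexity: O(log n).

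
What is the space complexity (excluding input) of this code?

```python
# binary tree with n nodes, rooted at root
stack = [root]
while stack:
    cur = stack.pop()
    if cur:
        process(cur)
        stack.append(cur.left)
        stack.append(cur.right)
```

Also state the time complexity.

Space complexity: O(n).
Auxiliary storage grows linearly with the input size n in the worst case.
Time complexity: O(n).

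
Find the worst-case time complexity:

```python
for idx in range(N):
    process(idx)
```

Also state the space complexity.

Time complexity: O(n).
Space complexity: O(1).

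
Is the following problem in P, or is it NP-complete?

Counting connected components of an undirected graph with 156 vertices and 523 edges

This problem is in P: BFS/DFS visits each vertex and edge once: O(V+E).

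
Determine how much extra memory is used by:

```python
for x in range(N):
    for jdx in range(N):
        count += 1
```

Space complexity: O(1).
Only a constant amount of auxiliary storage is used; nothing grows with n.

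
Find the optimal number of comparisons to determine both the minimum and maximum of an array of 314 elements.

Naive approach: 626 comparisons (313 for max + 313 for min).
Optimal: Compare elements in pairs first (floor(n/2) = 157 comparisons), then find max among winners and min among losers (156 comparisons each).
Total: ceil(3n/2) - 2 = 469 comparisons. An adversary argument shows this is also a lower bound.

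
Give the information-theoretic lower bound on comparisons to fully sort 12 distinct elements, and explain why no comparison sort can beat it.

A comparison sort is a binary decision tree whose leaves are the 12! = 479001600 possible output permutations. A binary tree with L leaves has height >= ceil(log_2(L)). So any comparison sort needs >= ceil(log_2(12!)) = 29 comparisons in the worst case.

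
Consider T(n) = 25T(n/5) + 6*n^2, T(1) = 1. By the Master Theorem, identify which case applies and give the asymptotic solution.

a=25, b=5, f(n)=6*n^2.
log_5(25) = 2, so n^(log_b(a)) = n^2.
f(n) = Theta(n^2), so Case 2 applies.
T(n) = Theta(n^2 log n).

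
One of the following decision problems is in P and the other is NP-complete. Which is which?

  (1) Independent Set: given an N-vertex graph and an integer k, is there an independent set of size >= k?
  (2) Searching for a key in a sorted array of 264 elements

(1) is NP-complete: complement of Clique (with k part of the input).
(2) is P: binary search runs in O(log n).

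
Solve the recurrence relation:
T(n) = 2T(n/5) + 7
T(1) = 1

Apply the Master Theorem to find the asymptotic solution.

a=2, b=5, f(n)=7. log_5(2) = 0.4307. Case 1 of Master Theorem: T(n) = O(n^0.4307).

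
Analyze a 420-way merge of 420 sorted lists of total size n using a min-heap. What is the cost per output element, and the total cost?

Maintain a min-heap of size 420 holding the current head of each list. Each output step does one extract-min (O(log 420)) and one insert of that list's next element (O(log 420)). Each of the n elements passes through the heap exactly once, so the total cost is O(n log 420), i.e. O(log 420) per output element.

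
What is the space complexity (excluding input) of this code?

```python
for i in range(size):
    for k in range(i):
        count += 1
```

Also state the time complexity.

Space complexity: O(1).
Only a constant amount of auxiliary storage is used; nothing grows with n.
Time complexity: O(n^2).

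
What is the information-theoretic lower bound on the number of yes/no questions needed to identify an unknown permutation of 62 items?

There are 62! = 31469973260387937525653122354950764088012280797258232192163168247821107200000000000000 permutations. Each yes/no question gives at most 1 bit, so at least ceil(log_2(31469973260387937525653122354950764088012280797258232192163168247821107200000000000000)) = 285 questions are needed.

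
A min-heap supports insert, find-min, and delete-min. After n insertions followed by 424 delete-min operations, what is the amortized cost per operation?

Insert takes O(log n) worst case. Delete-min takes O(log n). Over a sequence of n inserts and 424 delete-mins, total cost is O((n + 424) log n). Amortized per operation: O(log n).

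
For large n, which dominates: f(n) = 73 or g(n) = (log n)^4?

g(n) = (log n)^4 grows faster: any unbounded function dominates a constant.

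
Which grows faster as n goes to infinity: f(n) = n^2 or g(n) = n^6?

g(n) = n^6 grows faster: n^6/n^2 = n^4 -> infinity.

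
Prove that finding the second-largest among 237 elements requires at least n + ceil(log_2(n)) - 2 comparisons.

Lower bound (adversary): identifying the maximum requires 237-1 comparisons (each eliminates one candidate). Assign weight 1 to each element; on each comparison the adversary lets the heavier side win and gives it the loser's weight. The max ends with weight 237, but each comparison it wins at most doubles its weight, so the max must win >= ceil(log_2(237)) = 8 comparisons. The second-largest is one of those 8 direct losers to the max, and identifying which one is largest needs >= 8-1 further comparisons. Total >= 237-1 + 8-1 = 243.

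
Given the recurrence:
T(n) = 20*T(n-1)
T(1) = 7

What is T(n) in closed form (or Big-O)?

Each step multiplies by 20. T(n) = T(1)*20^(n-1) = 7*20^(n-1).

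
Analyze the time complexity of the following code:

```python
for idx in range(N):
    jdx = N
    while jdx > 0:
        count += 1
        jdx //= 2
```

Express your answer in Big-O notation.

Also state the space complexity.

Time complexity: O(n log n).
Space complexity: O(1).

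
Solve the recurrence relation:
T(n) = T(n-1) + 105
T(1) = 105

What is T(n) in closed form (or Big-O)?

Unrolling: T(n) = T(n-1) + 105 = T(n-2) + 2*105 = ... = T(1) + (n-1)*105 = 105 + (n-1)*105 = 105n.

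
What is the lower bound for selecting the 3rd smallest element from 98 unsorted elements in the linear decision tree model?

Selecting the 3rd smallest of 98 elements requires Omega(n) comparisons. Every element must be compared at least once. The BFPRT algorithm achieves O(n), making this tight.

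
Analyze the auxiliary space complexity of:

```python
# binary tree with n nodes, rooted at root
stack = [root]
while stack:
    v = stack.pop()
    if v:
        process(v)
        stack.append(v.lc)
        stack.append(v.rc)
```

Space complexity: O(n).
Auxiliary storage grows linearly with the input size n in the worst case.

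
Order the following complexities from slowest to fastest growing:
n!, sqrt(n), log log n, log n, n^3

Ordered by growth rate: log log n < log n < sqrt(n) < n^3 < n!.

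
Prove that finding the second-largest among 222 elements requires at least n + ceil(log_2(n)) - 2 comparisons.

Lower bound (adversary): identifying the maximum requires 222-1 comparisons (each eliminates one candidate). Assign weight 1 to each element; on each comparison the adversary lets the heavier side win and gives it the loser's weight. The max ends with weight 222, but each comparison it wins at most doubles its weight, so the max must win >= ceil(log_2(222)) = 8 comparisons. The second-largest is one of those 8 direct losers to the max, and identifying which one is largest needs >= 8-1 further comparisons. Total >= 222-1 + 8-1 = 228.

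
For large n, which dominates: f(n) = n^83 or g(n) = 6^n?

g(n) = 6^n grows faster: any exponential with base > 1 dominates every polynomial.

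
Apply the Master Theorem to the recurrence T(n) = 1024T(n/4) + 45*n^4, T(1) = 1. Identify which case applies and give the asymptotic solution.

a=1024, b=4, f(n)=45*n^4.
log_4(1024) = 5 > 4.
Since f(n) = O(n^4) is polynomially smaller than n^5, Case 1 applies.
T(n) = Theta(n^5).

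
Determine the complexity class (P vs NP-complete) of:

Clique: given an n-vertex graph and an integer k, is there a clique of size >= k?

This problem is NP-complete: complement of Independent Set / Vertex Cover (with k part of the input).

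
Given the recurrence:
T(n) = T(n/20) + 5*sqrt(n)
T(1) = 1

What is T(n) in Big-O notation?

Each level contributes sqrt(n/20^k). Geometric series with ratio 1/sqrt(20) < 1 sums to O(sqrt(n)).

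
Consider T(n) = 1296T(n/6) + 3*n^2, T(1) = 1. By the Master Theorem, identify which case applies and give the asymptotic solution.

a=1296, b=6, f(n)=3*n^2.
log_6(1296) = 4 > 2.
Since f(n) = O(n^2) is polynomially smaller than n^4, Case 1 applies.
T(n) = Theta(n^4).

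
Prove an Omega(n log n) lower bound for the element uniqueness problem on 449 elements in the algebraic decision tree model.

In the algebraic decision tree model, element uniqueness on 449 elements is equivalent to determining which cell of an arrangement of C(449,2) = 100576 hyperplanes x_i = x_j contains the input point. Ben-Or's theorem shows this requires Omega(n log n).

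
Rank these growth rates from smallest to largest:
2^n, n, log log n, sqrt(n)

Ordered by growth rate: log log n < sqrt(n) < n < 2^n.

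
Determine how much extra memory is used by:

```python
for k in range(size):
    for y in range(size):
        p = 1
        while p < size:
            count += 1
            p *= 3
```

Space complexity: O(1).
Only a constant amount of auxiliary storage is used; nothing grows with n.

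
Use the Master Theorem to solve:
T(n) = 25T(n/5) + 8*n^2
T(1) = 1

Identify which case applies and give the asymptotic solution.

a=25, b=5, f(n)=8*n^2.
log_5(25) = 2, so n^(log_b(a)) = n^2.
f(n) = Theta(n^2), so Case 2 applies.
T(n) = Theta(n^2 log n).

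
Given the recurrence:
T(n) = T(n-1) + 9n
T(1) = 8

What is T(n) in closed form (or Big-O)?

Unrolling: T(n) = 8 + 9*(2 + 3 + ... + n) = 8 + 9*(n(n+1)/2 - 1) = O(n^2).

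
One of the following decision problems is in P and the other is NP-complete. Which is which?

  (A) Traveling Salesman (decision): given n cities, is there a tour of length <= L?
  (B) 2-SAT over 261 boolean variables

(A) is NP-complete: reduces from Hamiltonian Cycle.
(B) is P: 2-SAT is solvable in linear time via implication-graph SCCs.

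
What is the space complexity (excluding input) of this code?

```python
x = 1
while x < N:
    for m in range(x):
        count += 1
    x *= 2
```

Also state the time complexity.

Space complexity: O(1).
Only a constant amount of auxiliary storage is used; nothing grows with n.
Time complexity: O(n).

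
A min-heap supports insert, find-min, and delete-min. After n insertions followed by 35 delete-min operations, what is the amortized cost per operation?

Insert takes O(log n) worst case. Delete-min takes O(log n). Over a sequence of n inserts and 35 delete-mins, total cost is O((n + 35) log n). Amortized per operation: O(log n).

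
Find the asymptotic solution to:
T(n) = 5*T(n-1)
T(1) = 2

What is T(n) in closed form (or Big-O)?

Each step multiplies by 5. T(n) = T(1)*5^(n-1) = 2*5^(n-1).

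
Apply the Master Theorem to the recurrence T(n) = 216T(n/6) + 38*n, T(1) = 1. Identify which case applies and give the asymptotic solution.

a=216, b=6, f(n)=38*n.
log_6(216) = 3 > 1.
Since f(n) = O(n^1) is polynomially smaller than n^3, Case 1 applies.
T(n) = Theta(n^3).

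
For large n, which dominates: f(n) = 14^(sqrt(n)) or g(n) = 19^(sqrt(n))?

g(n) = 19^(sqrt(n)) grows faster: ratio is (19/14)^(sqrt(n)) -> infinity since 19/14 > 1.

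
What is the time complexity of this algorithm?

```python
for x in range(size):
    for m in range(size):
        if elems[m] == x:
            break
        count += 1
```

Time complexity: O(n^2).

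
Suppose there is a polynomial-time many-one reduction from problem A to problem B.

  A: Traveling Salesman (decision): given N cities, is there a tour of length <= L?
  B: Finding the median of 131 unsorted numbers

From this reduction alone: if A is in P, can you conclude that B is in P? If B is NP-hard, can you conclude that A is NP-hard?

A poly-time reduction A <=_p B transfers tractability DOWN (B easy => A easy) and hardness UP (A hard => B hard), not the reverse.
From A in P, the reduction alone does NOT give B in P: any problem in P trivially reduces to SAT, yet SAT is not known to be in P.
From B NP-hard, the reduction alone does NOT give A NP-hard: again, easy problems reduce to hard ones.
(Here in fact A is NP-complete and B is in P, so no such reduction is known -- its existence would imply P = NP; the analysis concerns only what the assumed reduction would or would not let you conclude.)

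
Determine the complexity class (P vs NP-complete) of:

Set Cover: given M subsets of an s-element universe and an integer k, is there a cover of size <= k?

This problem is NP-complete: one of Karp's 21 NP-complete problems (with k part of the input).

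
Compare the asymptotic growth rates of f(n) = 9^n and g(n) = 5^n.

f(n) = 9^n grows faster: (9/5)^n -> infinity since 9/5 > 1.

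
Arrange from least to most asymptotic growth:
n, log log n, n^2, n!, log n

Ordered by growth rate: log log n < log n < n < n^2 < n!.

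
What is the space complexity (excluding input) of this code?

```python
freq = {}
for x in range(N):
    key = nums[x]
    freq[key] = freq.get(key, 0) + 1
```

Space complexity: O(n).
Auxiliary storage grows linearly with the input size n in the worst case.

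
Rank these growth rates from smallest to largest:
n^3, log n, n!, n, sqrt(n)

Ordered by growth rate: log n < sqrt(n) < n < n^3 < n!.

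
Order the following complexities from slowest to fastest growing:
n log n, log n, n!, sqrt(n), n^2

Ordered by growth rate: log n < sqrt(n) < n log n < n^2 < n!.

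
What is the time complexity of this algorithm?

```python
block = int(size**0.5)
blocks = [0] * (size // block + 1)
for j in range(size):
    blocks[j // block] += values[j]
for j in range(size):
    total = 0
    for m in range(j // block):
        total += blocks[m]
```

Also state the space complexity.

Time complexity: O(n * sqrt(n)).
Space complexity: O(sqrt(n)).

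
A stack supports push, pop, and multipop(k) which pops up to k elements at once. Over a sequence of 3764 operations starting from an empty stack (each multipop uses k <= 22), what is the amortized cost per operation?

Each element is pushed exactly once and popped at most once (whether by pop or as part of a multipop). So the total number of individual pops over the whole sequence is at most the number of pushes, which is at most 3764. Total work <= 2 * 3764, hence O(1) amortized per operation.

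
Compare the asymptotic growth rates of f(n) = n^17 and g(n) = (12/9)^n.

g(n) = (12/9)^n grows faster: (12/9)^n is exponential with base 12/9 > 1, dominating every polynomial.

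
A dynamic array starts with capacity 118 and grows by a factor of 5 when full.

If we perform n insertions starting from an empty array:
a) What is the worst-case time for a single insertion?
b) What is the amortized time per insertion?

(a) Worst-case single insertion: O(n) -- when the array is full at capacity c, the resize copies all c elements, and c can be Theta(n).
(b) Resizes happen at sizes 118, 590, 2950, ... Total copy cost for n insertions: 118 + 590 + ... = O(n) (geometric series with ratio 1/5). Amortized cost per insertion: O(n)/n = O(1).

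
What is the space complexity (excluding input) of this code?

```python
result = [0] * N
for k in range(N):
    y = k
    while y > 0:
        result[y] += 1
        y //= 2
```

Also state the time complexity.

Space complexity: O(n).
Auxiliary storage grows linearly with the input size n in the worst case.
Time complexity: O(n log n).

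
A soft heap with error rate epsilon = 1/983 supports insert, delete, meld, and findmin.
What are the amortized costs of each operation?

Soft heaps (Chazelle) allow up to an epsilon = 1/983 fraction of elements to have corrupted (raised) keys. Insert is O(log(1/epsilon)) = O(log 983) amortized -- the structure maintains heap-ordered binary trees of rank bounded by O(log(1/epsilon)). Meld concatenates root lists: O(1) amortized. Delete and findmin are O(1) amortized.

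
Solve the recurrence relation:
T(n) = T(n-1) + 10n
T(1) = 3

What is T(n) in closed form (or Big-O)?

Unrolling: T(n) = 3 + 10*(2 + 3 + ... + n) = 3 + 10*(n(n+1)/2 - 1) = O(n^2).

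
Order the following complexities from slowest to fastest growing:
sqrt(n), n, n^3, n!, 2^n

Ordered by growth rate: sqrt(n) < n < n^3 < 2^n < n!.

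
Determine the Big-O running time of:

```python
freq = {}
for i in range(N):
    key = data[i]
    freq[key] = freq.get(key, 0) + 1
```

Time complexity: O(n).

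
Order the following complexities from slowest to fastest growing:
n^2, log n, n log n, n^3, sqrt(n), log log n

Ordered by growth rate: log log n < log n < sqrt(n) < n log n < n^2 < n^3.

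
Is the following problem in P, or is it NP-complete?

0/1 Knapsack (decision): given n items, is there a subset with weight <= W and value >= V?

This problem is NP-complete: reduces from Subset Sum.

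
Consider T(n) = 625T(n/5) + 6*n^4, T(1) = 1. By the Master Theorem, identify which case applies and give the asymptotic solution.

a=625, b=5, f(n)=6*n^4.
log_5(625) = 4, so n^(log_b(a)) = n^4.
f(n) = Theta(n^4), so Case 2 applies.
T(n) = Theta(n^4 log n).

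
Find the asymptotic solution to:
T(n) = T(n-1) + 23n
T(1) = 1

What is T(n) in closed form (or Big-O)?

Unrolling: T(n) = 1 + 23*(2 + 3 + ... + n) = 1 + 23*(n(n+1)/2 - 1) = O(n^2).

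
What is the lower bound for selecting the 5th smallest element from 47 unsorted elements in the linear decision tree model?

Selecting the 5th smallest of 47 elements requires Omega(n) comparisons. Every element must be compared at least once. The BFPRT algorithm achieves O(n), making this tight.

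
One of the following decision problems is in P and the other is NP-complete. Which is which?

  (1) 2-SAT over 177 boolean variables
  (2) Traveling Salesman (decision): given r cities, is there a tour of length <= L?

(1) is P: 2-SAT is solvable in linear time via implication-graph SCCs.
(2) is NP-complete: reduces from Hamiltonian Cycle.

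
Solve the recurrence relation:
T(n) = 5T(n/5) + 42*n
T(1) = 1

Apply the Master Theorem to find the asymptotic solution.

a=5, b=5, f(n)=42*n. log_5(5) = 1. Case 2: T(n) = O(n log n).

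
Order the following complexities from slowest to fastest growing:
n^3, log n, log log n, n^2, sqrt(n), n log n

Ordered by growth rate: log log n < log n < sqrt(n) < n log n < n^2 < n^3.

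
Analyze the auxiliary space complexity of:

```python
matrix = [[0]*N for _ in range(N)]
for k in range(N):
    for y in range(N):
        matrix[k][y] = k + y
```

Space complexity: O(n^2).
A 2D structure of size n x n is allocated.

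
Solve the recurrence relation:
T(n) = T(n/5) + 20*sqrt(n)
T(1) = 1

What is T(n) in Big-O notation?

Each level contributes sqrt(n/5^k). Geometric series with ratio 1/sqrt(5) < 1 sums to O(sqrt(n)).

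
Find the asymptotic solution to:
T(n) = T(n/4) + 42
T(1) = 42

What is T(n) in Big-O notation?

Each step divides n by 4 and adds 42. After log_4(n) steps, T(n) = O(log n).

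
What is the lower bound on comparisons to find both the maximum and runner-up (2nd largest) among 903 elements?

Lower bound: finding the max needs 903-1 comparisons. By an adversary weight-doubling argument, the maximum element must personally win at least ceil(log_2(903)) = 10 comparisons in any correct algorithm. The 2nd largest is among those 10 direct losers, and distinguishing it requires 10-1 more comparisons. Total >= 903-1 + 10-1 = 911. A balanced tournament achieves this bound exactly.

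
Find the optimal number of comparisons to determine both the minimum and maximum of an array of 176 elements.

Naive approach: 350 comparisons (175 for max + 175 for min).
Optimal: Compare elements in pairs first (floor(n/2) = 88 comparisons), then find max among winners and min among losers (87 comparisons each).
Total: ceil(3n/2) - 2 = 262 comparisons. An adversary argument shows this is also a lower bound.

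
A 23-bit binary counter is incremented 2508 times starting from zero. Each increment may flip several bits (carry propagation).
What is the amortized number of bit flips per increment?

Bit i flips on every 2^i-th increment, so over 2508 increments bit i flips floor(2508/2^i) times. Summing over i: total flips < 2 * 2508. Amortized: < 2 = O(1) per increment.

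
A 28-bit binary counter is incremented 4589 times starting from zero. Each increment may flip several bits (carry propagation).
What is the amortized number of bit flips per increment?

Bit i flips on every 2^i-th increment, so over 4589 increments bit i flips floor(4589/2^i) times. Summing over i: total flips < 2 * 4589. Amortized: < 2 = O(1) per increment.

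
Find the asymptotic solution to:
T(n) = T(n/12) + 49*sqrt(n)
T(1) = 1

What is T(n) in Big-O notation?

Each level contributes sqrt(n/12^k). Geometric series with ratio 1/sqrt(12) < 1 sums to O(sqrt(n)).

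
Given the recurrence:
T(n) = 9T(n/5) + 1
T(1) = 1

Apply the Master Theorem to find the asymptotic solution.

a=9, b=5, f(n)=1. log_5(9) = 1.365. Case 1 of Master Theorem: T(n) = O(n^1.365).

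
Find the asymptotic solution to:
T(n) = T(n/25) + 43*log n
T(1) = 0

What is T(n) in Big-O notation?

Each of the log_25(n) levels adds O(log n). T(n) = O(log^2 n).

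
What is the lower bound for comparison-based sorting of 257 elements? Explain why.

A comparison-based sorting algorithm corresponds to a decision tree. With 257! possible permutations, the tree has 257! leaves. The height is at least log_2(257!) = Omega(n log n) by Stirling's approximation.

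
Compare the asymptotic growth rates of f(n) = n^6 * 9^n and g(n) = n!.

g(n) = n! grows faster: by Stirling n! ~ (n/e)^n sqrt(2*pi*n); (n/e)^n eventually dominates n^6 * 9^n.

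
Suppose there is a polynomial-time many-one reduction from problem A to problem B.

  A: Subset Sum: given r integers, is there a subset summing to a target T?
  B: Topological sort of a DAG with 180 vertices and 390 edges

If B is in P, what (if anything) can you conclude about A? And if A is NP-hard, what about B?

A poly-time reduction A <=_p B means any A-instance can be transformed to a B-instance in poly time.
If B is in P: compose the reduction with B's poly-time algorithm to solve A in poly time, so A is in P.
If A is NP-hard: every NP problem reduces to A, which reduces to B; composing reductions, every NP problem reduces to B, so B is NP-hard.
(Here in fact A is NP-complete and B is in P, so no such reduction is known -- its existence would imply P = NP; the analysis concerns only what the assumed reduction would or would not let you conclude.)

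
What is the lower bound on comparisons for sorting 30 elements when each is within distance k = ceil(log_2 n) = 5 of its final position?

Partition the 30 positions into floor(n/k) blocks of k = 5 consecutive positions; any permutation within a block keeps every element within k of its final position, so there are at least (k!)^(n/k) distinguishable inputs. Lower bound: log_2((k!)^(n/k)) = (n/k) * log_2(k!) = Theta(n log k); with k = ceil(log_2 n), this is Omega(n log log n).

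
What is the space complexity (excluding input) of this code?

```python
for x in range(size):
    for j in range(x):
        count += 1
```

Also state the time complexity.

Space complexity: O(1).
Only a constant amount of auxiliary storage is used; nothing grows with n.
Time complexity: O(n^2).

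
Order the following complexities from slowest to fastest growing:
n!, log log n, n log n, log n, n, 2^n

Ordered by growth rate: log log n < log n < n < n log n < 2^n < n!.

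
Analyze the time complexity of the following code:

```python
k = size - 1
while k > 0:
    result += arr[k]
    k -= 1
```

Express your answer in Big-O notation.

Time complexity: O(n).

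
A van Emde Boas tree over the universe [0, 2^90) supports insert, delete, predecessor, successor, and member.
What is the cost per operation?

vEB recursively partitions [0, 1237940039285380274899124224) into sqrt(u) clusters of size sqrt(u). Each operation recurses into either one cluster or the summary, never both: T(u) = T(sqrt(u)) + O(1) => T(u) = O(log log u) = O(log 90). This is worst-case, not just amortized.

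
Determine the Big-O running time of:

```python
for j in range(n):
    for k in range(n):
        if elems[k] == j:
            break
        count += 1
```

Time complexity: O(n^2).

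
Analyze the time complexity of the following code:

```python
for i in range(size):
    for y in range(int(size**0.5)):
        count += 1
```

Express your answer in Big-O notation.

Time complexity: O(n * sqrt(n)).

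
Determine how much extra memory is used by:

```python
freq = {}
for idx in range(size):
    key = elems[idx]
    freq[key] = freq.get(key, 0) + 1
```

Space complexity: O(n).
Auxiliary storage grows linearly with the input size n in the worst case.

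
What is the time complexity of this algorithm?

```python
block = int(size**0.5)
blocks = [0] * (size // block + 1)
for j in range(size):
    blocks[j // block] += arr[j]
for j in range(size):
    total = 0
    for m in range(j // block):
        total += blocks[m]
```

Time complexity: O(n * sqrt(n)).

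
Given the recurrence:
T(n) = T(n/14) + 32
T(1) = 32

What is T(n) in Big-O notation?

Each step divides n by 14 and adds 32. After log_14(n) steps, T(n) = O(log n).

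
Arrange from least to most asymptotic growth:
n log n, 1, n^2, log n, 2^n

Ordered by growth rate: 1 < log n < n log n < n^2 < 2^n.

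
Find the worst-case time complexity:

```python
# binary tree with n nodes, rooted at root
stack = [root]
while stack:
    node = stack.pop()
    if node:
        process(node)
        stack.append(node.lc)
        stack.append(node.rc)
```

Time complexity: O(n).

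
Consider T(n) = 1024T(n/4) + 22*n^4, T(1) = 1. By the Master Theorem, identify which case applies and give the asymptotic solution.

a=1024, b=4, f(n)=22*n^4.
log_4(1024) = 5 > 4.
Since f(n) = O(n^4) is polynomially smaller than n^5, Case 1 applies.
T(n) = Theta(n^5).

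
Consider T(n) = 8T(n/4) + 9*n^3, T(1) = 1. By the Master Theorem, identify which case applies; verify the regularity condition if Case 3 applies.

a=8, b=4, f(n)=9*n^3.
log_4(8) = 1.5 < 3.
f(n) = Omega(n^(1.5+epsilon)) for some epsilon > 0, so Case 3 is the candidate.
Regularity: a*f(n/b) = 8*9*(n/4)^3 = (8/64)*9*n^3 <= c*f(n) with c = 8/64 < 1. Satisfied.
Case 3: T(n) = Theta(n^3).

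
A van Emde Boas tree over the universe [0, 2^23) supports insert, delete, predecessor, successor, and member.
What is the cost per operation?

vEB recursively partitions [0, 8388608) into sqrt(u) clusters of size sqrt(u). Each operation recurses into either one cluster or the summary, never both: T(u) = T(sqrt(u)) + O(1) => T(u) = O(log log u) = O(log 23). This is worst-case, not just amortized.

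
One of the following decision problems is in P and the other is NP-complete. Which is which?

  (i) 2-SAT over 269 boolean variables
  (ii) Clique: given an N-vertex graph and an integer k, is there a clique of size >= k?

(i) is P: 2-SAT is solvable in linear time via implication-graph SCCs.
(ii) is NP-complete: complement of Independent Set / Vertex Cover (with k part of the input).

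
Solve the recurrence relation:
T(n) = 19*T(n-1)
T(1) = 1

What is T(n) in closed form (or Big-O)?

Each step multiplies by 19. T(n) = T(1)*19^(n-1) = 19^(n-1).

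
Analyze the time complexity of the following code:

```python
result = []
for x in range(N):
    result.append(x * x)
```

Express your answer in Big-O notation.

Time complexity: O(n).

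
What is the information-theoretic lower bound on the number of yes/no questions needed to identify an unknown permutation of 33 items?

There are 33! = 8683317618811886495518194401280000000 permutations. Each yes/no question gives at most 1 bit, so at least ceil(log_2(8683317618811886495518194401280000000)) = 123 questions are needed.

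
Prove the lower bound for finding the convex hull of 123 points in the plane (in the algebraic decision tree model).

Reduction from sorting: given 123 numbers x_1,...,x_{123}, map x_i to the point (x_i, x_i^2) on the parabola y = x^2. All points are on the convex hull, and walking the hull gives them in sorted x-order. Since sorting requires Omega(n log n), so does planar convex hull.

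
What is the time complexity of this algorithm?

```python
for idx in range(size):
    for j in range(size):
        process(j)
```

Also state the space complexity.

Time complexity: O(n^2).
Space complexity: O(1).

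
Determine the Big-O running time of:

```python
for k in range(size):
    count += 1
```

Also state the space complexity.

Time complexity: O(n).
Space complexity: O(1).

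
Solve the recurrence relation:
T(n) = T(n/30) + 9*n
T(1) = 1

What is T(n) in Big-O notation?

Geometric series: 9*n*(1 + 1/30 + 1/30^2 + ...) = O(n). T(n) = O(n).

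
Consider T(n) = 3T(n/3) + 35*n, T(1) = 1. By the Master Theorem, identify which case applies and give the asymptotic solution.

a=3, b=3, f(n)=35*n.
log_3(3) = 1, so n^(log_b(a)) = n.
f(n) = Theta(n), so Case 2 applies.
T(n) = Theta(n log n).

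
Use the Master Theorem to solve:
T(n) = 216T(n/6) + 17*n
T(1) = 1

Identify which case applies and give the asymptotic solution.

a=216, b=6, f(n)=17*n.
log_6(216) = 3 > 1.
Since f(n) = O(n^1) is polynomially smaller than n^3, Case 1 applies.
T(n) = Theta(n^3).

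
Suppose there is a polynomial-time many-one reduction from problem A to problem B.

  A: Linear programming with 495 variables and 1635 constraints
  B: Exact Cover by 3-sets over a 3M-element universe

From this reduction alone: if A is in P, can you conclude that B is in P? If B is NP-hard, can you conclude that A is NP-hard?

A poly-time reduction A <=_p B transfers tractability DOWN (B easy => A easy) and hardness UP (A hard => B hard), not the reverse.
From A in P, the reduction alone does NOT give B in P: any problem in P trivially reduces to SAT, yet SAT is not known to be in P.
From B NP-hard, the reduction alone does NOT give A NP-hard: again, easy problems reduce to hard ones.
(Here in fact A is P and B is NP-complete.)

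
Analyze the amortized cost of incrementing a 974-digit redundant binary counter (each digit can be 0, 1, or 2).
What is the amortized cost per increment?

A redundant counter on 974 digits allows digit values 0, 1, 2. Increment adds 1 to the least significant digit and carries any 2 to a 0 plus +1 on the next digit. With potential Phi = (number of 2-digits), each increment does O(1) actual work plus a chain of carries, each of which decreases Phi by 1. Amortized O(1).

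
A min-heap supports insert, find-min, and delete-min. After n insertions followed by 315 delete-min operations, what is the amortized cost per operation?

Insert takes O(log n) worst case. Delete-min takes O(log n). Over a sequence of n inserts and 315 delete-mins, total cost is O((n + 315) log n). Amortized per operation: O(log n).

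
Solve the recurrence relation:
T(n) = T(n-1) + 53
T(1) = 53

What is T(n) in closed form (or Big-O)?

Unrolling: T(n) = T(n-1) + 53 = T(n-2) + 2*53 = ... = T(1) + (n-1)*53 = 53 + (n-1)*53 = 53n.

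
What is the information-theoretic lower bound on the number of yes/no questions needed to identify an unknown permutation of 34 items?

There are 34! = 295232799039604140847618609643520000000 permutations. Each yes/no question gives at most 1 bit, so at least ceil(log_2(295232799039604140847618609643520000000)) = 128 questions are needed.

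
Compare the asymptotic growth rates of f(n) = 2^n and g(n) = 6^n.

g(n) = 6^n grows faster: (6/2)^n -> infinity since 6/2 > 1.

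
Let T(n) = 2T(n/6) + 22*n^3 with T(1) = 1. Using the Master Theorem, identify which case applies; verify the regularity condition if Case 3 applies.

a=2, b=6, f(n)=22*n^3.
log_6(2) = 0.3869 < 3.
f(n) = Omega(n^(0.3869+epsilon)) for some epsilon > 0, so Case 3 is the candidate.
Regularity: a*f(n/b) = 2*22*(n/6)^3 = (2/216)*22*n^3 <= c*f(n) with c = 2/216 < 1. Satisfied.
Case 3: T(n) = Theta(n^3).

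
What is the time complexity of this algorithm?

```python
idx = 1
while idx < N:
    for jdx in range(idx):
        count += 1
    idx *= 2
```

Time complexity: O(n).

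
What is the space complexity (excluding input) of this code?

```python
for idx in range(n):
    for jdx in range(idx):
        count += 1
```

Space complexity: O(1).
Only a constant amount of auxiliary storage is used; nothing grows with n.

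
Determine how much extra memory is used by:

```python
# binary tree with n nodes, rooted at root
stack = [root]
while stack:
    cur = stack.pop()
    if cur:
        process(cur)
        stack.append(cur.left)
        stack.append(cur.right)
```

Space complexity: O(n).
Auxiliary storage grows linearly with the input size n in the worst case.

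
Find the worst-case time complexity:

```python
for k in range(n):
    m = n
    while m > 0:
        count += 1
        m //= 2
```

Time complexity: O(n log n).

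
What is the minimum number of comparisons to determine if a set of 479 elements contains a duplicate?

Determining if 479 elements are all distinct requires Omega(n log n) comparisons in the comparison model. This follows from the element distinctness lower bound.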